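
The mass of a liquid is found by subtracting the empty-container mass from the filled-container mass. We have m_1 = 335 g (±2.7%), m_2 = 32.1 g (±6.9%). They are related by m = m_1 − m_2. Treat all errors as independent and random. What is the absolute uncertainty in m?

9.31 g

Each term contributes (cᵢ δxᵢ)² to (δm)²:
  (δm_1)² = 81.8;  (δm_2)² = 4.91
δm = √(86.7) = 9.31 g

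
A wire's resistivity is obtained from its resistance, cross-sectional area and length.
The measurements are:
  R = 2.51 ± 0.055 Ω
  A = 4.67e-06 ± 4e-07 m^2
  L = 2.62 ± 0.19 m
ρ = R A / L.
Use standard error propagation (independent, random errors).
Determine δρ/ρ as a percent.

11.4%

Since ρ is a product/quotient, work with relative uncertainties:
  (1·δR/R)² = (1×0.0219)² = 0.000480;  (1·δA/A)² = (1×0.0857)² = 0.00734;  (-1·δL/L)² = (-1×0.0725)² = 0.00526
δρ/ρ = √(0.0131) = 0.114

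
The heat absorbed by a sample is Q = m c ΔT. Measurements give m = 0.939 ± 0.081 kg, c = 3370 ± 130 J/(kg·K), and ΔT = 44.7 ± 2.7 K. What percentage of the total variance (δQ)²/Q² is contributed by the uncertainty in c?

11.8%

(δQ/Q)² = (1·δm/m)² + (1·δc/c)² + (1·δΔT/ΔT)²
  m term: (1×0.0863)² = 0.00744
  c term: (1×0.0386)² = 0.00149
  ΔT term: (1×0.0604)² = 0.00365
Total = 0.0126. Share from c = 0.00149/0.0126 = 0.118.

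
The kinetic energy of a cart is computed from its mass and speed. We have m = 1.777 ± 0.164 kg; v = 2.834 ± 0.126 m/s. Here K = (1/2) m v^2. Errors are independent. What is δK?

0.915 J

Since K is a product/quotient, work with relative uncertainties:
  (1·δm/m)² = (1×0.0923)² = 0.00852;  (2·δv/v)² = (2×0.0445)² = 0.00791
δK/K = √(0.0164) = 0.128
K = 7.136 J, so δK = 0.128 × 7.136 = 0.915 J.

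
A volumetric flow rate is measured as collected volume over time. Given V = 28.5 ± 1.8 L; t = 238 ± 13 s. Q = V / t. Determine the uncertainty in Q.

0.01000 L/s

Relative error in a monomial: (δQ/Q)² = Σ (nᵢ · δxᵢ/xᵢ)².
  (1·δV/V)² = (1×0.0632)² = 0.00399;  (-1·δt/t)² = (-1×0.0546)² = 0.00298
δQ/Q = √(0.00697) = 0.0835
Q = 0.120 L/s, so δQ = 0.0835 × 0.120 = 0.01000 L/s.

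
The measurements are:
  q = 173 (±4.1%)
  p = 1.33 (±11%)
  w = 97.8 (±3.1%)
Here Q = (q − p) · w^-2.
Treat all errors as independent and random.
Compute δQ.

0.00134

Let u = q − p = 172. δu = √(δq² + δp²) = √(50.3 + 0.0214) = 7.09, so δu/u = 0.0413.
Q is then a monomial in u, w:
δQ/Q = √((δu/u)² + (-2·δw/w)²) = √(0.00171 + 0.00384) = 0.0745
Q = 0.0179, so δQ = 0.0745 × 0.0179 = 0.00134.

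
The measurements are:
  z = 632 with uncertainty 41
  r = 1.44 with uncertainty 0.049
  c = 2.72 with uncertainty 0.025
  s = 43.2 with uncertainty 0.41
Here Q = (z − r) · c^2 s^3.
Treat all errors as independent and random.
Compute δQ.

Let u = z − r = 631. δu = √(δz² + δr²) = √(1680 + 0.00240) = 41.0, so δu/u = 0.0650.
Q is then a monomial in u, c, s:
δQ/Q = √((δu/u)² + (2·δc/c)² + (3·δs/s)²) = √(0.00423 + 0.000338 + 0.000811) = 0.0733
Q = 3.76e+08, so δQ = 0.0733 × 3.76e+08 = 2.76e+07.

2.76e+07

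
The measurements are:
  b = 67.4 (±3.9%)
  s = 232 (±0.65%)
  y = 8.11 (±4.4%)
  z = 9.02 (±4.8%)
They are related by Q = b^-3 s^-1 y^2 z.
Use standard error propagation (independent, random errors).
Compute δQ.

1.29e-06

Relative error in a monomial: (δQ/Q)² = Σ (nᵢ · δxᵢ/xᵢ)².
  (-3·δb/b)² = (-3×0.0390)² = 0.0137;  (-1·δs/s)² = (-1×0.00650)² = 4.23e-05;  (2·δy/y)² = (2×0.0440)² = 0.00774;  (1·δz/z)² = (1×0.0480)² = 0.00230
δQ/Q = √(0.0238) = 0.154
Q = 8.35e-06, so δQ = 0.154 × 8.35e-06 = 1.29e-06.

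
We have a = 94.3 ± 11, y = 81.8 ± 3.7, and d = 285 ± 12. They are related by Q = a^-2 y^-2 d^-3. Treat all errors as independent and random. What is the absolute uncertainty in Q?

2.03e-16

For a monomial Q ∝ a^-2, y^-2, d^-3, fractional errors add in quadrature:
  (-2·δa/a)² = (-2×0.117)² = 0.0544;  (-2·δy/y)² = (-2×0.0452)² = 0.00818;  (-3·δd/d)² = (-3×0.0421)² = 0.0160
δQ/Q = √(0.0786) = 0.280
Q = 7.26e-16, so δQ = 0.280 × 7.26e-16 = 2.03e-16.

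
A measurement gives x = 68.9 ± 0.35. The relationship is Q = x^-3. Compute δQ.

4.66e-08

Q is a product of powers, so relative uncertainties combine in quadrature:
  (-3·δx/x)² = (-3×0.00508)² = 0.000232
δQ/Q = √(0.000232) = 0.0152
Q = 3.06e-06, so δQ = 0.0152 × 3.06e-06 = 4.66e-08.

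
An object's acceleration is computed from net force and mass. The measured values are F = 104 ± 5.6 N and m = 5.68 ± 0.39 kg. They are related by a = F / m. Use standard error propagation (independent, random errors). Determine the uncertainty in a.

1.60 m/s^2

Products/powers → add relative errors in quadrature, weighted by exponent:
  (1·δF/F)² = (1×0.0538)² = 0.00290;  (-1·δm/m)² = (-1×0.0687)² = 0.00471
δa/a = √(0.00761) = 0.0873
a = 18.3 m/s^2, so δa = 0.0873 × 18.3 = 1.60 m/s^2.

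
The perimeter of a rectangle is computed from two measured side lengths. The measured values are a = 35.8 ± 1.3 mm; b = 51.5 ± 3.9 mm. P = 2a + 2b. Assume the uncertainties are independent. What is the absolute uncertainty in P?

For a sum/difference, combine absolute errors in quadrature:
  (2·δa)² = 6.76;  (2·δb)² = 60.8
δP = √(67.6) = 8.22 mm

8.22 mm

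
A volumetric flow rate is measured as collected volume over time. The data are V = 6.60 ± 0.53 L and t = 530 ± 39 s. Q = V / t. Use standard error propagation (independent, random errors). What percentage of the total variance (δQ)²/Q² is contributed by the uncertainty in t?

(δQ/Q)² = (1·δV/V)² + (-1·δt/t)²
  V term: (1×0.0803)² = 0.00645
  t term: (-1×0.0736)² = 0.00541
Total = 0.0119. Share from t = 0.00541/0.0119 = 0.456.

45.6%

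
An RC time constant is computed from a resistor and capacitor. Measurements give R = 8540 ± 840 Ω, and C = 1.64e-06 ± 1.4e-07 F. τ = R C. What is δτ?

0.00182 s

For a monomial τ ∝ R, C, fractional errors add in quadrature:
  (1·δR/R)² = (1×0.0984)² = 0.00967;  (1·δC/C)² = (1×0.0854)² = 0.00729
δτ/τ = √(0.0170) = 0.130
τ = 0.0140 s, so δτ = 0.130 × 0.0140 = 0.00182 s.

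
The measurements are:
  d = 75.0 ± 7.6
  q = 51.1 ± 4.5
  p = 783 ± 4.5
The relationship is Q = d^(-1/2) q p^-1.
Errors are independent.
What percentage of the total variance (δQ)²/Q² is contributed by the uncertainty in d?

24.8%

(δQ/Q)² = (−½·δd/d)² + (1·δq/q)² + (-1·δp/p)²
  d term: (-0.5×0.101)² = 0.00257
  q term: (1×0.0881)² = 0.00776
  p term: (-1×0.00575)² = 3.3e-05
Total = 0.0104. Share from d = 0.00257/0.0104 = 0.248.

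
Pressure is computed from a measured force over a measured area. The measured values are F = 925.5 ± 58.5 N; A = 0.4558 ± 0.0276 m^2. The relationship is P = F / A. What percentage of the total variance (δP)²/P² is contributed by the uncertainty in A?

47.9%

(δP/P)² = (1·δF/F)² + (-1·δA/A)²
  F term: (1×0.0632)² = 0.00400
  A term: (-1×0.0606)² = 0.00367
Total = 0.00766. Share from A = 0.00367/0.00766 = 0.479.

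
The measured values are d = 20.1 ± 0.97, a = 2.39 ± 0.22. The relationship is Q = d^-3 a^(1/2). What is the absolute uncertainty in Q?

2.89e-05

For a monomial Q ∝ d^-3, a^(1/2), fractional errors add in quadrature:
  (-3·δd/d)² = (-3×0.0483)² = 0.0210;  (½·δa/a)² = (0.5×0.0921)² = 0.00212
δQ/Q = √(0.0231) = 0.152
Q = 0.000190, so δQ = 0.152 × 0.000190 = 2.89e-05.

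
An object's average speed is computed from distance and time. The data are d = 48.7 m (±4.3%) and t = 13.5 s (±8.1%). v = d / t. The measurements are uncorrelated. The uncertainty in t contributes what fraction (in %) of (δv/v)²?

78.0%

(δv/v)² = (1·δd/d)² + (-1·δt/t)²
  d term: (1×0.0430)² = 0.00185
  t term: (-1×0.0810)² = 0.00656
Total = 0.00841. Share from t = 0.00656/0.00841 = 0.780.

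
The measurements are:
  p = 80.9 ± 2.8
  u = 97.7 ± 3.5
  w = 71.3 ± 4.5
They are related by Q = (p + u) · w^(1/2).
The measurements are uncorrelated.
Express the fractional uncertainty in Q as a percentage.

Let h = p + u = 179. δh = √(δp² + δu²) = √(7.84 + 12.2) = 4.48, so δh/h = 0.0251.
Q is then a monomial in h, w:
δQ/Q = √((δh/h)² + (½·δw/w)²) = √(0.000630 + 0.000996) = 0.0403

4.03%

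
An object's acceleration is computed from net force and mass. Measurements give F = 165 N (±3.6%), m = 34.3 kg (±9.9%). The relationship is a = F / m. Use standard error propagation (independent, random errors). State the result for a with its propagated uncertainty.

4.81 ± 0.507 m/s^2

a is a product of powers, so relative uncertainties combine in quadrature:
  (1·δF/F)² = (1×0.0360)² = 0.00130;  (-1·δm/m)² = (-1×0.0990)² = 0.00980
δa/a = √(0.0111) = 0.105
a = 4.81 m/s^2, so δa = 0.105 × 4.81 = 0.507 m/s^2.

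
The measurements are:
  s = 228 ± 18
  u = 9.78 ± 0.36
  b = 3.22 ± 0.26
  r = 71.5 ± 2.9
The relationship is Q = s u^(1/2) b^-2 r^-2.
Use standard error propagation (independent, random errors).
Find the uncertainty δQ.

0.00266

For a monomial Q ∝ s, u^(1/2), b^-2, r^-2, fractional errors add in quadrature:
  (1·δs/s)² = (1×0.0789)² = 0.00623;  (½·δu/u)² = (0.5×0.0368)² = 0.000339;  (-2·δb/b)² = (-2×0.0807)² = 0.0261;  (-2·δr/r)² = (-2×0.0406)² = 0.00658
δQ/Q = √(0.0392) = 0.198
Q = 0.0135, so δQ = 0.198 × 0.0135 = 0.00266.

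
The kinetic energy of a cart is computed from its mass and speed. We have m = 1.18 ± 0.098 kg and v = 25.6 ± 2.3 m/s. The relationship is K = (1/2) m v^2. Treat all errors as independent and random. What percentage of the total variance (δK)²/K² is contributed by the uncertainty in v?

(δK/K)² = (1·δm/m)² + (2·δv/v)²
  m term: (1×0.0831)² = 0.00690
  v term: (2×0.0898)² = 0.0323
Total = 0.0392. Share from v = 0.0323/0.0392 = 0.824.

82.4%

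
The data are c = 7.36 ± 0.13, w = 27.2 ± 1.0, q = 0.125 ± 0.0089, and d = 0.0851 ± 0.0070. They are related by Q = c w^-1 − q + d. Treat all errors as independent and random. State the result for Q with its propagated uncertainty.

0.231 ± 0.0158

Let p = c·w^-1 = 0.271. δp/p = √((1·δc/c)² + (-1·δw/w)²) = √(0.000312 + 0.00135) = 0.0408, so δp = 0.0110.
Q = p − q + d: δQ = √(δp² + δq² + δd²) = √(0.000122 + 7.92e-05 + 4.9e-05) = 0.0158
Q = 0.231.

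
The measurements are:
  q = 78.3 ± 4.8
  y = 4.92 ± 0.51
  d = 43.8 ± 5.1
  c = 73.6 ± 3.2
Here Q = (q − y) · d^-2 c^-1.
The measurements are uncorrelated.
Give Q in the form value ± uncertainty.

0.000520 ± 0.000128

Let u = q − y = 73.4. δu = √(δq² + δy²) = √(23.0 + 0.260) = 4.83, so δu/u = 0.0658.
Q is then a monomial in u, d, c:
δQ/Q = √((δu/u)² + (-2·δd/d)² + (-1·δc/c)²) = √(0.00433 + 0.0542 + 0.00189) = 0.246
Q = 0.000520, so δQ = 0.246 × 0.000520 = 0.000128.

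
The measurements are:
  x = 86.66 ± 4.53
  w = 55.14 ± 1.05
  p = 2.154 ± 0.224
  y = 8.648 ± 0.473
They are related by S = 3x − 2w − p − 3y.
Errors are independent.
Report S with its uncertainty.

Absolute uncertainties add in quadrature for a linear combination:
  (3·δx)² = 185;  (2·δw)² = 4.41;  (δp)² = 0.0502;  (3·δy)² = 2.01
δS = √(191) = 13.8
S = 121.6.

121.6 ± 13.8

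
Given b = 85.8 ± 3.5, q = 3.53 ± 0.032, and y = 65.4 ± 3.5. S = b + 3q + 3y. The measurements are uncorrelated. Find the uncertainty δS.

Sums and differences: (δS)² = Σ (cᵢ δxᵢ)².
  (δb)² = 12.2;  (3·δq)² = 0.00922;  (3·δy)² = 110
δS = √(123) = 11.1

11.1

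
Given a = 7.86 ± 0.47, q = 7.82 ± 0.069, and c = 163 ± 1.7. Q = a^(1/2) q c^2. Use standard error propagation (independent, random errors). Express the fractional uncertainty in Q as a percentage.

3.75%

For a monomial Q ∝ a^(1/2), q, c^2, fractional errors add in quadrature:
  (½·δa/a)² = (0.5×0.0598)² = 0.000894;  (1·δq/q)² = (1×0.00882)² = 7.79e-05;  (2·δc/c)² = (2×0.0104)² = 0.000435
δQ/Q = √(0.00141) = 0.0375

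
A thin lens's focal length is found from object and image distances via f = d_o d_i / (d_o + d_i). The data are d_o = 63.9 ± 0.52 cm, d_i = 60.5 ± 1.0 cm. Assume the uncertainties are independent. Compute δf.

0.291 cm

∂f/∂d_o = (d_i/(d_o+d_i))² = 0.237;  ∂f/∂d_i = (d_o/(d_o+d_i))² = 0.264
δf = √((∂f/∂d_o · δd_o)² + (∂f/∂d_i · δd_i)²) = √(0.0151 + 0.0696) = 0.291 cm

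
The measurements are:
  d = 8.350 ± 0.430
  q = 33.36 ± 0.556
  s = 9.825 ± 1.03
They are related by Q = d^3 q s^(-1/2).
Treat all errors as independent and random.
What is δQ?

1020

Since Q is a product/quotient, work with relative uncertainties:
  (3·δd/d)² = (3×0.0515)² = 0.0239;  (1·δq/q)² = (1×0.0167)² = 0.000278;  (−½·δs/s)² = (-0.5×0.105)² = 0.00275
δQ/Q = √(0.0269) = 0.164
Q = 6196, so δQ = 0.164 × 6196 = 1020.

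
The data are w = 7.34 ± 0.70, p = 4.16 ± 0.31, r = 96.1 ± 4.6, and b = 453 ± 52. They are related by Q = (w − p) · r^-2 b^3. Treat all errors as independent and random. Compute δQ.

Let u = w − p = 3.18. δu = √(δw² + δp²) = √(0.490 + 0.0961) = 0.766, so δu/u = 0.241.
Q is then a monomial in u, r, b:
δQ/Q = √((δu/u)² + (-2·δr/r)² + (3·δb/b)²) = √(0.0580 + 0.00916 + 0.119) = 0.431
Q = 32000, so δQ = 0.431 × 32000 = 13800.

13800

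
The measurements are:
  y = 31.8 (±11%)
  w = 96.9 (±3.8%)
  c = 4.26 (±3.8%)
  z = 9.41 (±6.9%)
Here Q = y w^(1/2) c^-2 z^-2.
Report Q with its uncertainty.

0.195 ± 0.0376

Each factor contributes (exponent × relative error)² to (δQ/Q)²:
  (1·δy/y)² = (1×0.110)² = 0.0121;  (½·δw/w)² = (0.5×0.0380)² = 0.000361;  (-2·δc/c)² = (-2×0.0380)² = 0.00578;  (-2·δz/z)² = (-2×0.0690)² = 0.0190
δQ/Q = √(0.0373) = 0.193
Q = 0.195, so δQ = 0.193 × 0.195 = 0.0376.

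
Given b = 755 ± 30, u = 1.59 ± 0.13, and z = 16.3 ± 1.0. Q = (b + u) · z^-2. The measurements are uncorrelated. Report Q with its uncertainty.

Let w = b + u = 757. δw = √(δb² + δu²) = √(900 + 0.0169) = 30.0, so δw/w = 0.0397.
Q is then a monomial in w, z:
δQ/Q = √((δw/w)² + (-2·δz/z)²) = √(0.00157 + 0.0151) = 0.129
Q = 2.85, so δQ = 0.129 × 2.85 = 0.367.

2.85 ± 0.367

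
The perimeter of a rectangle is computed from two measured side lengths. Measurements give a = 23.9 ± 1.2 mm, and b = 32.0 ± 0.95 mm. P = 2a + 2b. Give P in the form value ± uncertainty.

Sums and differences: (δP)² = Σ (cᵢ δxᵢ)².
  (2·δa)² = 5.76;  (2·δb)² = 3.61
δP = √(9.37) = 3.06 mm
P = 112 mm.

112 ± 3.06 mm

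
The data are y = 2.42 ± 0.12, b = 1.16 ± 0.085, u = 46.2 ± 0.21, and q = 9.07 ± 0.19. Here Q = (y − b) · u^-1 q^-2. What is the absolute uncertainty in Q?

Let w = y − b = 1.26. δw = √(δy² + δb²) = √(0.0144 + 0.00723) = 0.147, so δw/w = 0.117.
Q is then a monomial in w, u, q:
δQ/Q = √((δw/w)² + (-1·δu/u)² + (-2·δq/q)²) = √(0.0136 + 2.07e-05 + 0.00176) = 0.124
Q = 0.000332, so δQ = 0.124 × 0.000332 = 4.11e-05.

4.11e-05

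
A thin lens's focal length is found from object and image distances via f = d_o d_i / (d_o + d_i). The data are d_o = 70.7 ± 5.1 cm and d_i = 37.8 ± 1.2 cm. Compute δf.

0.802 cm

∂f/∂d_o = (d_i/(d_o+d_i))² = 0.121;  ∂f/∂d_i = (d_o/(d_o+d_i))² = 0.425
δf = √((∂f/∂d_o · δd_o)² + (∂f/∂d_i · δd_i)²) = √(0.383 + 0.260) = 0.802 cm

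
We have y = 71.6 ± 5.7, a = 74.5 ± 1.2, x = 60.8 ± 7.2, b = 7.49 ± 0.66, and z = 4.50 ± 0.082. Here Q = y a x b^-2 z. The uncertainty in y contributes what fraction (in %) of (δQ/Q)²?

(δQ/Q)² = (1·δy/y)² + (1·δa/a)² + (1·δx/x)² + (-2·δb/b)² + (1·δz/z)²
  y term: (1×0.0796)² = 0.00634
  a term: (1×0.0161)² = 0.000259
  x term: (1×0.118)² = 0.0140
  b term: (-2×0.0881)² = 0.0311
  z term: (1×0.0182)² = 0.000332
Total = 0.0520. Share from y = 0.00634/0.0520 = 0.122.

12.2%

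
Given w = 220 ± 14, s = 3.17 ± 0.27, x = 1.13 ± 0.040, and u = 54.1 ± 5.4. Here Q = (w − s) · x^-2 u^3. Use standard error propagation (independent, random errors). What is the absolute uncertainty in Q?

8.45e+06

Let h = w − s = 217. δh = √(δw² + δs²) = √(196 + 0.0729) = 14.0, so δh/h = 0.0646.
Q is then a monomial in h, x, u:
δQ/Q = √((δh/h)² + (-2·δx/x)² + (3·δu/u)²) = √(0.00417 + 0.00501 + 0.0897) = 0.314
Q = 2.69e+07, so δQ = 0.314 × 2.69e+07 = 8.45e+06.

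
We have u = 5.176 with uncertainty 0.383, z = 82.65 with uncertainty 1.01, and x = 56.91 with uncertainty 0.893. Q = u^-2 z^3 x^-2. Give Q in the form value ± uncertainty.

Since Q is a product/quotient, work with relative uncertainties:
  (-2·δu/u)² = (-2×0.0740)² = 0.0219;  (3·δz/z)² = (3×0.0122)² = 0.00134;  (-2·δx/x)² = (-2×0.0157)² = 0.000985
δQ/Q = √(0.0242) = 0.156
Q = 6.507, so δQ = 0.156 × 6.507 = 1.01.

6.507 ± 1.01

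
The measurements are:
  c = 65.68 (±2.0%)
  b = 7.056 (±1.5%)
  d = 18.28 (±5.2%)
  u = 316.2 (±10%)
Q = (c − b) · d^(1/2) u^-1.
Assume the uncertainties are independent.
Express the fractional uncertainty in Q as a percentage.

10.6%

Let w = c − b = 58.62. δw = √(δc² + δb²) = √(1.73 + 0.0112) = 1.32, so δw/w = 0.0225.
Q is then a monomial in w, d, u:
δQ/Q = √((δw/w)² + (½·δd/d)² + (-1·δu/u)²) = √(0.000505 + 0.000676 + 0.0100) = 0.106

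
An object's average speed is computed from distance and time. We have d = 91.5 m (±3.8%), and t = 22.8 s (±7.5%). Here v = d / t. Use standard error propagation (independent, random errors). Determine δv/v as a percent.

8.41%

Products/powers → add relative errors in quadrature, weighted by exponent:
  (1·δd/d)² = (1×0.0380)² = 0.00144;  (-1·δt/t)² = (-1×0.0750)² = 0.00562
δv/v = √(0.00707) = 0.0841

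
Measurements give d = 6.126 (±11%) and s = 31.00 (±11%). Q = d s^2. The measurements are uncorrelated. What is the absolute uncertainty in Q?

Since Q is a product/quotient, work with relative uncertainties:
  (1·δd/d)² = (1×0.110)² = 0.0121;  (2·δs/s)² = (2×0.110)² = 0.0484
δQ/Q = √(0.0605) = 0.246
Q = 5887, so δQ = 0.246 × 5887 = 1450.

1450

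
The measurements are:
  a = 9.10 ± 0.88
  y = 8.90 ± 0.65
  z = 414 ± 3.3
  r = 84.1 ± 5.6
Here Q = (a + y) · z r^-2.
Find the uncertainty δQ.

Let u = a + y = 18.0. δu = √(δa² + δy²) = √(0.774 + 0.423) = 1.09, so δu/u = 0.0608.
Q is then a monomial in u, z, r:
δQ/Q = √((δu/u)² + (1·δz/z)² + (-2·δr/r)²) = √(0.00369 + 6.35e-05 + 0.0177) = 0.147
Q = 1.05, so δQ = 0.147 × 1.05 = 0.154.

0.154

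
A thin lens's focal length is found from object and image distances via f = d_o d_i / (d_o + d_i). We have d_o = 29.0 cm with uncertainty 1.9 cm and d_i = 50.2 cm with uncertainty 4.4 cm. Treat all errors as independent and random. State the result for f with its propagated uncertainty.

∂f/∂d_o = (d_i/(d_o+d_i))² = 0.402;  ∂f/∂d_i = (d_o/(d_o+d_i))² = 0.134
δf = √((∂f/∂d_o · δd_o)² + (∂f/∂d_i · δd_i)²) = √(0.583 + 0.348) = 0.965 cm
f = 18.4 cm.

18.4 ± 0.965 cm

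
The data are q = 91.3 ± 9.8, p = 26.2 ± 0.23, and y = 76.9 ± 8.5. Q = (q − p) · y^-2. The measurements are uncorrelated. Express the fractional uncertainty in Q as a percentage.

Let u = q − p = 65.1. δu = √(δq² + δp²) = √(96.0 + 0.0529) = 9.80, so δu/u = 0.151.
Q is then a monomial in u, y:
δQ/Q = √((δu/u)² + (-2·δy/y)²) = √(0.0227 + 0.0489) = 0.267

26.7%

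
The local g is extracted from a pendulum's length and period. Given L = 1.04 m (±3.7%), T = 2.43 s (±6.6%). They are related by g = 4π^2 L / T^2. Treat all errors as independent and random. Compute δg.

For a monomial g ∝ L, T^-2, fractional errors add in quadrature:
  (1·δL/L)² = (1×0.0370)² = 0.00137;  (-2·δT/T)² = (-2×0.0660)² = 0.0174
δg/g = √(0.0188) = 0.137
g = 6.95 m/s^2, so δg = 0.137 × 6.95 = 0.953 m/s^2.

0.953 m/s^2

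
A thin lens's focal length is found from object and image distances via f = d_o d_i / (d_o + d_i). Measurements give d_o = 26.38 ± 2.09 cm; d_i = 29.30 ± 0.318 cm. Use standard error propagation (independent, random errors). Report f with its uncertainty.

∂f/∂d_o = (d_i/(d_o+d_i))² = 0.277;  ∂f/∂d_i = (d_o/(d_o+d_i))² = 0.224
δf = √((∂f/∂d_o · δd_o)² + (∂f/∂d_i · δd_i)²) = √(0.335 + 0.00510) = 0.583 cm
f = 13.88 cm.

13.88 ± 0.583 cm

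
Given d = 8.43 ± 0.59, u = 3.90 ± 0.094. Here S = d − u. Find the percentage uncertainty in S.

Sums and differences: (δS)² = Σ (cᵢ δxᵢ)².
  (δd)² = 0.348;  (δu)² = 0.00884
δS = √(0.357) = 0.597
S = 4.53, so δS/S = 0.597/4.53 = 0.132.

13.2%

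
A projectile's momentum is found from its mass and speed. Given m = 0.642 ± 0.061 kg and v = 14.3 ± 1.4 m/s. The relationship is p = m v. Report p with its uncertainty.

p is a product of powers, so relative uncertainties combine in quadrature:
  (1·δm/m)² = (1×0.0950)² = 0.00903;  (1·δv/v)² = (1×0.0979)² = 0.00958
δp/p = √(0.0186) = 0.136
p = 9.18 kg·m/s, so δp = 0.136 × 9.18 = 1.25 kg·m/s.

9.18 ± 1.25 kg·m/s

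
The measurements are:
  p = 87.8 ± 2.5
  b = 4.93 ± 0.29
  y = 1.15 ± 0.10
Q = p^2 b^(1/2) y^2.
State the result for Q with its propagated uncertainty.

Relative error in a monomial: (δQ/Q)² = Σ (nᵢ · δxᵢ/xᵢ)².
  (2·δp/p)² = (2×0.0285)² = 0.00324;  (½·δb/b)² = (0.5×0.0588)² = 0.000865;  (2·δy/y)² = (2×0.0870)² = 0.0302
δQ/Q = √(0.0344) = 0.185
Q = 22600, so δQ = 0.185 × 22600 = 4200.

22600 ± 4200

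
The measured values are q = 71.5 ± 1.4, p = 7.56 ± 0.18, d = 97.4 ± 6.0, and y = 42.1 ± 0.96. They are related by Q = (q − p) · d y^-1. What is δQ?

10.3

Let u = q − p = 63.9. δu = √(δq² + δp²) = √(1.96 + 0.0324) = 1.41, so δu/u = 0.0221.
Q is then a monomial in u, d, y:
δQ/Q = √((δu/u)² + (1·δd/d)² + (-1·δy/y)²) = √(0.000487 + 0.00379 + 0.000520) = 0.0693
Q = 148, so δQ = 0.0693 × 148 = 10.3.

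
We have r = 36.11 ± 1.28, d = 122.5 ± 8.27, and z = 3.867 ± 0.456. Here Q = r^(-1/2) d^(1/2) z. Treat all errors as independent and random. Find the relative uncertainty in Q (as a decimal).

Each factor contributes (exponent × relative error)² to (δQ/Q)²:
  (−½·δr/r)² = (-0.5×0.0354)² = 0.000314;  (½·δd/d)² = (0.5×0.0675)² = 0.00114;  (1·δz/z)² = (1×0.118)² = 0.0139
δQ/Q = √(0.0154) = 0.124

0.124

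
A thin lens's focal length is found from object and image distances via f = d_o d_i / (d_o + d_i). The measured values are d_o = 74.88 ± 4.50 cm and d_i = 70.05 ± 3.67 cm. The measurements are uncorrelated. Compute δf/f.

0.0397

∂f/∂d_o = (d_i/(d_o+d_i))² = 0.234;  ∂f/∂d_i = (d_o/(d_o+d_i))² = 0.267
δf = √((∂f/∂d_o · δd_o)² + (∂f/∂d_i · δd_i)²) = √(1.11 + 0.960) = 1.44 cm
f = 36.19 cm, so δf/f = 1.44/36.19 = 0.0397.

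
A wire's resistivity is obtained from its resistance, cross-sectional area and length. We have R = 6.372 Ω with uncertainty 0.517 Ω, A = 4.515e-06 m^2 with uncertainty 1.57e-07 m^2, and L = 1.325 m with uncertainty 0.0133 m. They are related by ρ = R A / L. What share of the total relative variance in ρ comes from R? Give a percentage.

(δρ/ρ)² = (1·δR/R)² + (1·δA/A)² + (-1·δL/L)²
  R term: (1×0.0811)² = 0.00658
  A term: (1×0.0348)² = 0.00121
  L term: (-1×0.0100)² = 0.000101
Total = 0.00789. Share from R = 0.00658/0.00789 = 0.834.

83.4%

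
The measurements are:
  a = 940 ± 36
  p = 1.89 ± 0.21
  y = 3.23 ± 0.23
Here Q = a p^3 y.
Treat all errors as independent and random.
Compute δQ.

Each factor contributes (exponent × relative error)² to (δQ/Q)²:
  (1·δa/a)² = (1×0.0383)² = 0.00147;  (3·δp/p)² = (3×0.111)² = 0.111;  (1·δy/y)² = (1×0.0712)² = 0.00507
δQ/Q = √(0.118) = 0.343
Q = 20500, so δQ = 0.343 × 20500 = 7030.

7030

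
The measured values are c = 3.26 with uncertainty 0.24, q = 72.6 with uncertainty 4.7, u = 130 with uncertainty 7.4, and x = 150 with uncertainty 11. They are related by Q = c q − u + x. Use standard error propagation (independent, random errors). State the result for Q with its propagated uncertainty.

Let p = c·q = 237. δp/p = √((1·δc/c)² + (1·δq/q)²) = √(0.00542 + 0.00419) = 0.0980, so δp = 23.2.
Q = p − u + x: δQ = √(δp² + δu² + δx²) = √(538 + 54.8 + 121) = 26.7
Q = 257.

257 ± 26.7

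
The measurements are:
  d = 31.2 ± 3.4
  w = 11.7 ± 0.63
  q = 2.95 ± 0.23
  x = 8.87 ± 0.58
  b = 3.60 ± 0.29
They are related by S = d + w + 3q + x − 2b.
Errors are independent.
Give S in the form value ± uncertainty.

Absolute uncertainties add in quadrature for a linear combination:
  (δd)² = 11.6;  (δw)² = 0.397;  (3·δq)² = 0.476;  (δx)² = 0.336;  (2·δb)² = 0.336
δS = √(13.1) = 3.62
S = 53.4.

53.4 ± 3.62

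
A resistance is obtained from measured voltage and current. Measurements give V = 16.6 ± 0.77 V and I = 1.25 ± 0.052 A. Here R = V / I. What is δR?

0.827 Ω

For a monomial R ∝ V, I^-1, fractional errors add in quadrature:
  (1·δV/V)² = (1×0.0464)² = 0.00215;  (-1·δI/I)² = (-1×0.0416)² = 0.00173
δR/R = √(0.00388) = 0.0623
R = 13.3 Ω, so δR = 0.0623 × 13.3 = 0.827 Ω.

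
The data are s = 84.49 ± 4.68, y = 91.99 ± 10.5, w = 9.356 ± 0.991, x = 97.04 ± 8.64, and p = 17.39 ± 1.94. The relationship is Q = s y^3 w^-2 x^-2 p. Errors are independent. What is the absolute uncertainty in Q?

635

Q is a product of powers, so relative uncertainties combine in quadrature:
  (1·δs/s)² = (1×0.0554)² = 0.00307;  (3·δy/y)² = (3×0.114)² = 0.117;  (-2·δw/w)² = (-2×0.106)² = 0.0449;  (-2·δx/x)² = (-2×0.0890)² = 0.0317;  (1·δp/p)² = (1×0.112)² = 0.0124
δQ/Q = √(0.209) = 0.458
Q = 1388, so δQ = 0.458 × 1388 = 635.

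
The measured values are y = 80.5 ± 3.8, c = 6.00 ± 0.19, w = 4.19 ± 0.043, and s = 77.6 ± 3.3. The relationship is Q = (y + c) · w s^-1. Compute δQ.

0.290

Let u = y + c = 86.5. δu = √(δy² + δc²) = √(14.4 + 0.0361) = 3.80, so δu/u = 0.0440.
Q is then a monomial in u, w, s:
δQ/Q = √((δu/u)² + (1·δw/w)² + (-1·δs/s)²) = √(0.00193 + 0.000105 + 0.00181) = 0.0620
Q = 4.67, so δQ = 0.0620 × 4.67 = 0.290.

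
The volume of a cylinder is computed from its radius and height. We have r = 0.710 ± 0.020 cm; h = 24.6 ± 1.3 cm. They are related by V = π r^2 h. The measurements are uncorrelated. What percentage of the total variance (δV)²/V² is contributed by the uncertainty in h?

(δV/V)² = (2·δr/r)² + (1·δh/h)²
  r term: (2×0.0282)² = 0.00317
  h term: (1×0.0528)² = 0.00279
Total = 0.00597. Share from h = 0.00279/0.00597 = 0.468.

46.8%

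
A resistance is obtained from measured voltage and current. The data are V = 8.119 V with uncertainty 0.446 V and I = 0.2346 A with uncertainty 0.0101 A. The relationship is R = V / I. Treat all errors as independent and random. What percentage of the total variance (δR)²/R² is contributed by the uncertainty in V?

(δR/R)² = (1·δV/V)² + (-1·δI/I)²
  V term: (1×0.0549)² = 0.00302
  I term: (-1×0.0431)² = 0.00185
Total = 0.00487. Share from V = 0.00302/0.00487 = 0.619.

61.9%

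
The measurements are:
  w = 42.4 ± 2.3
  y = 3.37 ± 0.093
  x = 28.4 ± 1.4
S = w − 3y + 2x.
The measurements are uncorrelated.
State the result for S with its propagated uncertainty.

S is a linear combination, so absolute uncertainties add in quadrature:
  (δw)² = 5.29;  (3·δy)² = 0.0778;  (2·δx)² = 7.84
δS = √(13.2) = 3.63
S = 89.1.

89.1 ± 3.63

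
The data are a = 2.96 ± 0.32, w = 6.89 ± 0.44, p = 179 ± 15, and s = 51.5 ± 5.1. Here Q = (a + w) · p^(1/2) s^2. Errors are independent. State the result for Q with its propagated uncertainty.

Let u = a + w = 9.85. δu = √(δa² + δw²) = √(0.102 + 0.194) = 0.544, so δu/u = 0.0552.
Q is then a monomial in u, p, s:
δQ/Q = √((δu/u)² + (½·δp/p)² + (2·δs/s)²) = √(0.00305 + 0.00176 + 0.0392) = 0.210
Q = 3.5e+05, so δQ = 0.210 × 3.5e+05 = 73300.

(3.50 ± 0.733) × 10^5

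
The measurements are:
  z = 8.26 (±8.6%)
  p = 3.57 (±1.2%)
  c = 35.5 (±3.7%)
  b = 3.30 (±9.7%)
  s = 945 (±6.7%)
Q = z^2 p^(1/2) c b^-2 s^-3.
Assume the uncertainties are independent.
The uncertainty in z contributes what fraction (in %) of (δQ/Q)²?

27.1%

(δQ/Q)² = (2·δz/z)² + (½·δp/p)² + (1·δc/c)² + (-2·δb/b)² + (-3·δs/s)²
  z term: (2×0.0860)² = 0.0296
  p term: (0.5×0.0120)² = 3.6e-05
  c term: (1×0.0370)² = 0.00137
  b term: (-2×0.0970)² = 0.0376
  s term: (-3×0.0670)² = 0.0404
Total = 0.109. Share from z = 0.0296/0.109 = 0.271.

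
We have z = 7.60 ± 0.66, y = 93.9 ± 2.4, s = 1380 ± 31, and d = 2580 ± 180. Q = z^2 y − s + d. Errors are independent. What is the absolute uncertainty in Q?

970

Let p = z^2·y = 5420. δp/p = √((2·δz/z)² + (1·δy/y)²) = √(0.0302 + 0.000653) = 0.176, so δp = 952.
Q = p − s + d: δQ = √(δp² + δs² + δd²) = √(9.07e+05 + 961 + 32400) = 970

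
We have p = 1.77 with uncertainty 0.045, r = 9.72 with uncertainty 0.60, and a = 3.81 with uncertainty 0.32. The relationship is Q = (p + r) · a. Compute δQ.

Let u = p + r = 11.5. δu = √(δp² + δr²) = √(0.00202 + 0.360) = 0.602, so δu/u = 0.0524.
Q is then a monomial in u, a:
δQ/Q = √((δu/u)² + (1·δa/a)²) = √(0.00274 + 0.00705) = 0.0990
Q = 43.8, so δQ = 0.0990 × 43.8 = 4.33.

4.33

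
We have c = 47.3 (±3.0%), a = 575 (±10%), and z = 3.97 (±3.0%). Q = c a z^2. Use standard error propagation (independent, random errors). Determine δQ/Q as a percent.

12.0%

Q is a product of powers, so relative uncertainties combine in quadrature:
  (1·δc/c)² = (1×0.0300)² = 0.000900;  (1·δa/a)² = (1×0.100)² = 0.0100;  (2·δz/z)² = (2×0.0300)² = 0.00360
δQ/Q = √(0.0145) = 0.120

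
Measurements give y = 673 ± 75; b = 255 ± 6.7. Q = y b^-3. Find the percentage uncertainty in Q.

13.7%

Products/powers → add relative errors in quadrature, weighted by exponent:
  (1·δy/y)² = (1×0.111)² = 0.0124;  (-3·δb/b)² = (-3×0.0263)² = 0.00621
δQ/Q = √(0.0186) = 0.137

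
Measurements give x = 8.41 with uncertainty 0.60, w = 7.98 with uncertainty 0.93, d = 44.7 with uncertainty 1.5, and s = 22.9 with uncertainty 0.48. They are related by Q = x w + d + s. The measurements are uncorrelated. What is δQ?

Let p = x·w = 67.1. δp/p = √((1·δx/x)² + (1·δw/w)²) = √(0.00509 + 0.0136) = 0.137, so δp = 9.17.
Q = p + d + s: δQ = √(δp² + δd² + δs²) = √(84.1 + 2.25 + 0.230) = 9.30

9.30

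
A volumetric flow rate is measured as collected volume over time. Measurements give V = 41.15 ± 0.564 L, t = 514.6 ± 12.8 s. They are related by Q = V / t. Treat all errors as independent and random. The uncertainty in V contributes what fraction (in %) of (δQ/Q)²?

23.3%

(δQ/Q)² = (1·δV/V)² + (-1·δt/t)²
  V term: (1×0.0137)² = 0.000188
  t term: (-1×0.0249)² = 0.000619
Total = 0.000807. Share from V = 0.000188/0.000807 = 0.233.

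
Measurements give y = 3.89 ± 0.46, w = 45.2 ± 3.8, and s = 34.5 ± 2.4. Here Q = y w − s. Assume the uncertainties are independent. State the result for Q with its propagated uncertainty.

Let p = y·w = 176. δp/p = √((1·δy/y)² + (1·δw/w)²) = √(0.0140 + 0.00707) = 0.145, so δp = 25.5.
Q = p − s: δQ = √(δp² + δs²) = √(651 + 5.76) = 25.6
Q = 141.

141 ± 25.6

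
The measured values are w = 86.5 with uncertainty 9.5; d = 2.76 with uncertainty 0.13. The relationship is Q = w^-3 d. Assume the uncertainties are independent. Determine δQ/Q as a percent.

33.3%

Since Q is a product/quotient, work with relative uncertainties:
  (-3·δw/w)² = (-3×0.110)² = 0.109;  (1·δd/d)² = (1×0.0471)² = 0.00222
δQ/Q = √(0.111) = 0.333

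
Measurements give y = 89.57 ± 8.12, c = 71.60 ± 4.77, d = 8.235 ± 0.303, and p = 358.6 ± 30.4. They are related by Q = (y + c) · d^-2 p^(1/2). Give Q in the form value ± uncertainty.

45.01 ± 4.64

Let u = y + c = 161.2. δu = √(δy² + δc²) = √(65.9 + 22.8) = 9.42, so δu/u = 0.0584.
Q is then a monomial in u, d, p:
δQ/Q = √((δu/u)² + (-2·δd/d)² + (½·δp/p)²) = √(0.00341 + 0.00542 + 0.00180) = 0.103
Q = 45.01, so δQ = 0.103 × 45.01 = 4.64.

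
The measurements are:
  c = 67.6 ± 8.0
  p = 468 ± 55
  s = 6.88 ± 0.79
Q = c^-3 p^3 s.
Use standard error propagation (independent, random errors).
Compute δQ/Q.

0.513

Each factor contributes (exponent × relative error)² to (δQ/Q)²:
  (-3·δc/c)² = (-3×0.118)² = 0.126;  (3·δp/p)² = (3×0.118)² = 0.124;  (1·δs/s)² = (1×0.115)² = 0.0132
δQ/Q = √(0.264) = 0.513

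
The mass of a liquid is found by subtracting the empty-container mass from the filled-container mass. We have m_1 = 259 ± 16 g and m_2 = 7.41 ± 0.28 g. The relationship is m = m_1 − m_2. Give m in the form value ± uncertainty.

Each term contributes (cᵢ δxᵢ)² to (δm)²:
  (δm_1)² = 256;  (δm_2)² = 0.0784
δm = √(256) = 16.0 g
m = 252 g.

252 ± 16.0 g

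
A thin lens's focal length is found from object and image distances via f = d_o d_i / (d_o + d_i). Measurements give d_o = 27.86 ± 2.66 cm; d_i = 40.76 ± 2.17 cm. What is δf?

1.00 cm

∂f/∂d_o = (d_i/(d_o+d_i))² = 0.353;  ∂f/∂d_i = (d_o/(d_o+d_i))² = 0.165
δf = √((∂f/∂d_o · δd_o)² + (∂f/∂d_i · δd_i)²) = √(0.881 + 0.128) = 1.00 cm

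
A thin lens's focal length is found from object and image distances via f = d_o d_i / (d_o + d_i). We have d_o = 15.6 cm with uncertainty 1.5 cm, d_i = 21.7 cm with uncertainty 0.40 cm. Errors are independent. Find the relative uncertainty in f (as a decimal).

∂f/∂d_o = (d_i/(d_o+d_i))² = 0.338;  ∂f/∂d_i = (d_o/(d_o+d_i))² = 0.175
δf = √((∂f/∂d_o · δd_o)² + (∂f/∂d_i · δd_i)²) = √(0.258 + 0.00490) = 0.512 cm
f = 9.08 cm, so δf/f = 0.512/9.08 = 0.0565.

0.0565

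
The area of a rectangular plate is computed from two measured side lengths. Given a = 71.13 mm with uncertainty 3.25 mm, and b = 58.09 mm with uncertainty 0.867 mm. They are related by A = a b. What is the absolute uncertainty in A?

Relative error in a monomial: (δA/A)² = Σ (nᵢ · δxᵢ/xᵢ)².
  (1·δa/a)² = (1×0.0457)² = 0.00209;  (1·δb/b)² = (1×0.0149)² = 0.000223
δA/A = √(0.00231) = 0.0481
A = 4132 mm^2, so δA = 0.0481 × 4132 = 199 mm^2.

199 mm^2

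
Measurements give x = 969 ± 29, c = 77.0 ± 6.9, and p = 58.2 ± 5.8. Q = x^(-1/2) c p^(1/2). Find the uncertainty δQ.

For a monomial Q ∝ x^(-1/2), c, p^(1/2), fractional errors add in quadrature:
  (−½·δx/x)² = (-0.5×0.0299)² = 0.000224;  (1·δc/c)² = (1×0.0896)² = 0.00803;  (½·δp/p)² = (0.5×0.0997)² = 0.00248
δQ/Q = √(0.0107) = 0.104
Q = 18.9, so δQ = 0.104 × 18.9 = 1.96.

1.96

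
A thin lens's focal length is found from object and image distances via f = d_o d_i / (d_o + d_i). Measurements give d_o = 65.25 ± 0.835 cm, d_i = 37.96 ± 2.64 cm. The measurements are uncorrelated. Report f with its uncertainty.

24.00 ± 1.06 cm

∂f/∂d_o = (d_i/(d_o+d_i))² = 0.135;  ∂f/∂d_i = (d_o/(d_o+d_i))² = 0.400
δf = √((∂f/∂d_o · δd_o)² + (∂f/∂d_i · δd_i)²) = √(0.0128 + 1.11) = 1.06 cm
f = 24.00 cm.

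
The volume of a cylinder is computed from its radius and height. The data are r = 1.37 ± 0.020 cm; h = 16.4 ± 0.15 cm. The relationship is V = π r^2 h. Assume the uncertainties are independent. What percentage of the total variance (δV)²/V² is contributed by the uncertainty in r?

(δV/V)² = (2·δr/r)² + (1·δh/h)²
  r term: (2×0.0146)² = 0.000852
  h term: (1×0.00915)² = 8.37e-05
Total = 0.000936. Share from r = 0.000852/0.000936 = 0.911.

91.1%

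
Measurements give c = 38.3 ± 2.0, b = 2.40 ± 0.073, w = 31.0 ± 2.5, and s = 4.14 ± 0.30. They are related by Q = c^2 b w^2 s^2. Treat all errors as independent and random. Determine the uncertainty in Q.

1.41e+07

For a monomial Q ∝ c^2, b, w^2, s^2, fractional errors add in quadrature:
  (2·δc/c)² = (2×0.0522)² = 0.0109;  (1·δb/b)² = (1×0.0304)² = 0.000925;  (2·δw/w)² = (2×0.0806)² = 0.0260;  (2·δs/s)² = (2×0.0725)² = 0.0210
δQ/Q = √(0.0589) = 0.243
Q = 5.8e+07, so δQ = 0.243 × 5.8e+07 = 1.41e+07.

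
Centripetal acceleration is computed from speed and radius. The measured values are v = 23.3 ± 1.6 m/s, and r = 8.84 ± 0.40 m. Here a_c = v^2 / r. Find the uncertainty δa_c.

8.88 m/s^2

Each factor contributes (exponent × relative error)² to (δa_c/a_c)²:
  (2·δv/v)² = (2×0.0687)² = 0.0189;  (-1·δr/r)² = (-1×0.0452)² = 0.00205
δa_c/a_c = √(0.0209) = 0.145
a_c = 61.4 m/s^2, so δa_c = 0.145 × 61.4 = 8.88 m/s^2.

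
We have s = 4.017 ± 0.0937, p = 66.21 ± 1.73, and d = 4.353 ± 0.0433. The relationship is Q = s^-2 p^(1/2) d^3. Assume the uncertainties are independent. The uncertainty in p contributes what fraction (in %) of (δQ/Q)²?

(δQ/Q)² = (-2·δs/s)² + (½·δp/p)² + (3·δd/d)²
  s term: (-2×0.0233)² = 0.00218
  p term: (0.5×0.0261)² = 0.000171
  d term: (3×0.00995)² = 0.000891
Total = 0.00324. Share from p = 0.000171/0.00324 = 0.0527.

5.27%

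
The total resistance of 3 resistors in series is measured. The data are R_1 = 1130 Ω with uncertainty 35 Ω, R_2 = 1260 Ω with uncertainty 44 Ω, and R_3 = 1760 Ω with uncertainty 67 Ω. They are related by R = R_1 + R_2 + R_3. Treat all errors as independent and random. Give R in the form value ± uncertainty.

Sums and differences: (δR)² = Σ (cᵢ δxᵢ)².
  (δR_1)² = 1220;  (δR_2)² = 1940;  (δR_3)² = 4490
δR = √(7650) = 87.5 Ω
R = 4150 Ω.

4150 ± 87.5 Ω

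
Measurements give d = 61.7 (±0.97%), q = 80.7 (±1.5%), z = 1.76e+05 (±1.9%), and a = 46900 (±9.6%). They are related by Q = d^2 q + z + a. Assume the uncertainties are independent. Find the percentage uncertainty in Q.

Let p = d^2·q = 3.07e+05. δp/p = √((2·δd/d)² + (1·δq/q)²) = √(0.000376 + 0.000225) = 0.0245, so δp = 7530.
Q = p + z + a: δQ = √(δp² + δz² + δa²) = √(5.68e+07 + 1.12e+07 + 2.03e+07) = 9390
Q = 5.3e+05, so δQ/Q = 9390/5.3e+05 = 0.0177.

1.77%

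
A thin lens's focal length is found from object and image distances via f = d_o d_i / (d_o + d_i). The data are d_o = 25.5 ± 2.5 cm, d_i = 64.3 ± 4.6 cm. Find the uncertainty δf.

1.33 cm

∂f/∂d_o = (d_i/(d_o+d_i))² = 0.513;  ∂f/∂d_i = (d_o/(d_o+d_i))² = 0.0806
δf = √((∂f/∂d_o · δd_o)² + (∂f/∂d_i · δd_i)²) = √(1.64 + 0.138) = 1.33 cm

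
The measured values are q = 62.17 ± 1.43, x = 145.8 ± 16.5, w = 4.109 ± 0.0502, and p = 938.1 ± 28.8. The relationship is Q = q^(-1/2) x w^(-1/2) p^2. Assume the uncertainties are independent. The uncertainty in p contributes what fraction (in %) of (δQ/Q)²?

22.5%

(δQ/Q)² = (−½·δq/q)² + (1·δx/x)² + (−½·δw/w)² + (2·δp/p)²
  q term: (-0.5×0.0230)² = 0.000132
  x term: (1×0.113)² = 0.0128
  w term: (-0.5×0.0122)² = 3.73e-05
  p term: (2×0.0307)² = 0.00377
Total = 0.0167. Share from p = 0.00377/0.0167 = 0.225.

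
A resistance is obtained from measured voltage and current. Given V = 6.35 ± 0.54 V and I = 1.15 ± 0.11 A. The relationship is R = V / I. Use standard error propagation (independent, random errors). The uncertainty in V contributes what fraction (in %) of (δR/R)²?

44.1%

(δR/R)² = (1·δV/V)² + (-1·δI/I)²
  V term: (1×0.0850)² = 0.00723
  I term: (-1×0.0957)² = 0.00915
Total = 0.0164. Share from V = 0.00723/0.0164 = 0.441.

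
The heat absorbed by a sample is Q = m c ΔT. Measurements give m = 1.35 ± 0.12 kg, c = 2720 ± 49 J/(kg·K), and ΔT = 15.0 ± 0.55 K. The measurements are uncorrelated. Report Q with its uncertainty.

For a monomial Q ∝ m, c, ΔT, fractional errors add in quadrature:
  (1·δm/m)² = (1×0.0889)² = 0.00790;  (1·δc/c)² = (1×0.0180)² = 0.000325;  (1·δΔT/ΔT)² = (1×0.0367)² = 0.00134
δQ/Q = √(0.00957) = 0.0978
Q = 55100 J, so δQ = 0.0978 × 55100 = 5390 J.

55100 ± 5390 J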